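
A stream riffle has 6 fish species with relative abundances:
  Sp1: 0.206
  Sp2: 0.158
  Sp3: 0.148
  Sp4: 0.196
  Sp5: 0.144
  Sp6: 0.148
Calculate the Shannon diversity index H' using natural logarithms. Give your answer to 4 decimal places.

1.7810

Each pᵢ ln pᵢ term (working shown to 6 dp, full precision carried): 0.206×(-1.579879)=-0.325455, 0.158×(-1.845160)=-0.291535, 0.148×(-1.910543)=-0.282760, 0.196×(-1.629641)=-0.319410, 0.144×(-1.937942)=-0.279064, 0.148×(-1.910543)=-0.282760.
Sum = -1.780984, so H' = 1.7810.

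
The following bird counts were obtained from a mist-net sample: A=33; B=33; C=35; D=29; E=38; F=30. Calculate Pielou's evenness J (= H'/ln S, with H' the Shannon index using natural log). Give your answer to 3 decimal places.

Total N = 33+33+35+29+38+30 = 198, so the proportions are 0.16667, 0.16667, 0.17677, 0.14646, 0.19192, 0.15152 (working shown to 5 dp, full precision carried).
H' = −Σ pᵢ ln pᵢ = −((-0.29863) + (-0.29863) + (-0.30632) + (-0.28135) + (-0.31680) + (-0.28592)) = 1.78765.
With S = 6 species, ln S = 1.79176, so J = 1.78765/1.79176 = 0.99771, i.e. 0.998 to 3 decimal places.

0.998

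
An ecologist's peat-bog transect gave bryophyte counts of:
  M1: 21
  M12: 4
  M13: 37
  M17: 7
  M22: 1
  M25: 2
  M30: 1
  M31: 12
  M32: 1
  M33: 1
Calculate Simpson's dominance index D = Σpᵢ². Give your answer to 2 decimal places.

Total N = 21+4+37+7+1+2+1+12+1+1 = 87, so the proportions are 0.2414, 0.046, 0.4253, 0.0805, 0.0115, 0.023, 0.0115, 0.1379, 0.0115, 0.0115 (working shown to 4 dp, full precision carried).
D = 0.2414² + 0.046² + 0.4253² + 0.0805² + 0.0115² + 0.023² + 0.0115² + 0.1379² + 0.0115² + 0.0115² = 0.0583 + 0.0021 + 0.1809 + 0.0065 + 0.0001 + 0.0005 + 0.0001 + 0.0190 + 0.0001 + 0.0001 = 0.2678.
To 2 decimal places, D = 0.27.

0.27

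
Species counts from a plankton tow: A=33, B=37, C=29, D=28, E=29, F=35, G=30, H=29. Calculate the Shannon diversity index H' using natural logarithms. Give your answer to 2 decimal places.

Total N = 33+37+29+28+29+35+30+29 = 250, so the proportions are 0.132, 0.148, 0.116, 0.112, 0.116, 0.14, 0.12, 0.116 (working shown to 4 dp, full precision carried).
Each pᵢ ln pᵢ term: 0.132×(-2.0250)=-0.2673, 0.148×(-1.9105)=-0.2828, 0.116×(-2.1542)=-0.2499, 0.112×(-2.1893)=-0.2452, 0.116×(-2.1542)=-0.2499, 0.14×(-1.9661)=-0.2753, 0.12×(-2.1203)=-0.2544, 0.116×(-2.1542)=-0.2499.
Sum = -2.0746, so H' = 2.07.

2.07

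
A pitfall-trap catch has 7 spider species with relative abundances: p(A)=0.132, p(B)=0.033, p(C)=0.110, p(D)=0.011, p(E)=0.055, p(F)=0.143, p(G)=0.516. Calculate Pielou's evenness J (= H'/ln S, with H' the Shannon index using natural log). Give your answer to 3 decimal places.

H' = −Σ pᵢ ln pᵢ = −((-0.26729) + (-0.11257) + (-0.24280) + (-0.04961) + (-0.15952) + (-0.27812) + (-0.34141)) = 1.45133 (working shown to 5 dp, full precision carried).
With S = 7 species, ln S = 1.94591, so J = 1.45133/1.94591 = 0.74584, i.e. 0.746 to 3 decimal places.

0.746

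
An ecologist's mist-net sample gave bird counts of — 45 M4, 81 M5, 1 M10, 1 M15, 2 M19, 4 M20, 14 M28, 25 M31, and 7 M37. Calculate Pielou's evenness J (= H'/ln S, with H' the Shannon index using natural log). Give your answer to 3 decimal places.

0.681

Total N = 45+81+1+1+2+4+14+25+7 = 180, so the proportions are 0.25, 0.45, 0.00556, 0.00556, 0.01111, 0.02222, 0.07778, 0.13889, 0.03889 (working shown to 5 dp, full precision carried).
H' = −Σ pᵢ ln pᵢ = −((-0.34657) + (-0.35933) + (-0.02885) + (-0.02885) + (-0.05000) + (-0.08459) + (-0.19864) + (-0.27418) + (-0.12627)) = 1.49728.
With S = 9 species, ln S = 2.19722, so J = 1.49728/2.19722 = 0.68144, i.e. 0.681 to 3 decimal places.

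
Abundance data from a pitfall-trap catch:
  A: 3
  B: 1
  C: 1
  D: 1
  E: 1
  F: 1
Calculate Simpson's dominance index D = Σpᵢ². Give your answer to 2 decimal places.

Total N = 3+1+1+1+1+1 = 8, so the proportions are 0.375, 0.125, 0.125, 0.125, 0.125, 0.125 (working shown to 4 dp, full precision carried).
D = 0.375² + 0.125² + 0.125² + 0.125² + 0.125² + 0.125² = 0.1406 + 0.0156 + 0.0156 + 0.0156 + 0.0156 + 0.0156 = 0.2188.
To 2 decimal places, D = 0.22.

0.22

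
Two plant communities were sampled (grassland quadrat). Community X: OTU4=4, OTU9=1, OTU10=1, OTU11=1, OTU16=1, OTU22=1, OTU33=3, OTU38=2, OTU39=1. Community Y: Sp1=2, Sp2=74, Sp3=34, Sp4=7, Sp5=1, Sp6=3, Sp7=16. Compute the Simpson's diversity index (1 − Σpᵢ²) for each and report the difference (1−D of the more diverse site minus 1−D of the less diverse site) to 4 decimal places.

0.2148

Community X: N=15, proportions 0.266667, 0.066667, 0.066667, 0.066667, 0.066667, 0.066667, 0.2, 0.133333, 0.066667, giving 1−D = 0.844444 (working shown to 6 dp, full precision carried).
Community Y: N=137, proportions 0.014599, 0.540146, 0.248175, 0.051095, 0.007299, 0.021898, 0.116788, giving 1−D = 0.629655.
Difference = |0.844444 − 0.629655| = 0.214789, i.e. 0.2148 to 4 decimal places.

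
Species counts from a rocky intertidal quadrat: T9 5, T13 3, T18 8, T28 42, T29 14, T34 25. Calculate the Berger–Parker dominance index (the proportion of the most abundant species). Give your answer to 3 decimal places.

0.433

Total N = 5+3+8+42+14+25 = 97, so the proportions are 0.05155, 0.03093, 0.08247, 0.43299, 0.14433, 0.25773 (working shown to 5 dp, full precision carried).
The largest proportion is 0.43299, i.e. d = 0.433 to 3 decimal places.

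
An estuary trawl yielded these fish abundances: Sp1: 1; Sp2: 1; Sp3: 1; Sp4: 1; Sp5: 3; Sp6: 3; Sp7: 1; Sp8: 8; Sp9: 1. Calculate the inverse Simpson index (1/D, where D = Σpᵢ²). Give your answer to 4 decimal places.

4.5455

Total N = 1+1+1+1+3+3+1+8+1 = 20, so the proportions are 0.05, 0.05, 0.05, 0.05, 0.15, 0.15, 0.05, 0.4, 0.05 (working shown to 8 dp, full precision carried).
D = 0.05² + 0.05² + 0.05² + 0.05² + 0.15² + 0.15² + 0.05² + 0.4² + 0.05² = 0.00250000 + 0.00250000 + 0.00250000 + 0.00250000 + 0.02250000 + 0.02250000 + 0.00250000 + 0.16000000 + 0.00250000 = 0.22000000.
So 1/D = 4.545455, i.e. 4.5455 to 4 decimal places.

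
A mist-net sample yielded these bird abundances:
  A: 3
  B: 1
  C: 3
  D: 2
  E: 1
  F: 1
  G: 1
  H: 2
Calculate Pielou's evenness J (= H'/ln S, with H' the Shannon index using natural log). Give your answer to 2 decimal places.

Total N = 3+1+3+2+1+1+1+2 = 14, so the proportions are 0.2143, 0.0714, 0.2143, 0.1429, 0.0714, 0.0714, 0.0714, 0.1429 (working shown to 4 dp, full precision carried).
H' = −Σ pᵢ ln pᵢ = −((-0.3301) + (-0.1885) + (-0.3301) + (-0.2780) + (-0.1885) + (-0.1885) + (-0.1885) + (-0.2780)) = 1.9702.
With S = 8 species, ln S = 2.0794, so J = 1.9702/2.0794 = 0.9475, i.e. 0.95 to 2 decimal places.

0.95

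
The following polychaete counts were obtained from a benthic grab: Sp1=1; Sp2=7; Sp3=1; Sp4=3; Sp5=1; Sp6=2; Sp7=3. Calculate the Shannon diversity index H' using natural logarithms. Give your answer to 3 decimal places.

Total N = 1+7+1+3+1+2+3 = 18, so the proportions are 0.05556, 0.38889, 0.05556, 0.16667, 0.05556, 0.11111, 0.16667 (working shown to 5 dp, full precision carried).
Each pᵢ ln pᵢ term: 0.05556×(-2.89037)=-0.16058, 0.38889×(-0.94446)=-0.36729, 0.05556×(-2.89037)=-0.16058, 0.16667×(-1.79176)=-0.29863, 0.05556×(-2.89037)=-0.16058, 0.11111×(-2.19722)=-0.24414, 0.16667×(-1.79176)=-0.29863.
Sum = -1.69041, so H' = 1.690.

1.690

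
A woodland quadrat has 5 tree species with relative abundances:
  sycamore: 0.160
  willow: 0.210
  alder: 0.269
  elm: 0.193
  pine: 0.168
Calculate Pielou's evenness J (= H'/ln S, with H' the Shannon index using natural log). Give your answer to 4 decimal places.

H' = −Σ pᵢ ln pᵢ = −((-0.293213) + (-0.327736) + (-0.353209) + (-0.317498) + (-0.299677)) = 1.591332 (working shown to 6 dp, full precision carried).
With S = 5 species, ln S = 1.609438, so J = 1.591332/1.609438 = 0.988750, i.e. 0.9888 to 4 decimal places.

0.9888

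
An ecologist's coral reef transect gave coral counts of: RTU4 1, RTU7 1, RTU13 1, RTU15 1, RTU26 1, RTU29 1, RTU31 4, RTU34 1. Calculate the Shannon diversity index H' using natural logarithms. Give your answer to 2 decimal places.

Total N = 1+1+1+1+1+1+4+1 = 11, so the proportions are 0.0909, 0.0909, 0.0909, 0.0909, 0.0909, 0.0909, 0.3636, 0.0909 (working shown to 4 dp, full precision carried).
Each pᵢ ln pᵢ term: 0.0909×(-2.3979)=-0.2180, 0.0909×(-2.3979)=-0.2180, 0.0909×(-2.3979)=-0.2180, 0.0909×(-2.3979)=-0.2180, 0.0909×(-2.3979)=-0.2180, 0.0909×(-2.3979)=-0.2180, 0.3636×(-1.0116)=-0.3679, 0.0909×(-2.3979)=-0.2180.
Sum = -1.8938, so H' = 1.89.

1.89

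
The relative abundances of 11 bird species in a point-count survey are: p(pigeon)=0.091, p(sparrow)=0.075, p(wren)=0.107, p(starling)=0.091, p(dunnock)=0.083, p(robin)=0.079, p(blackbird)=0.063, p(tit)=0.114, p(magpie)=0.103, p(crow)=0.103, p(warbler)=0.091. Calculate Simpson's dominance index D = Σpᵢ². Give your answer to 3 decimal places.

D = 0.091² + 0.075² + 0.107² + 0.091² + 0.083² + 0.079² + 0.063² + 0.114² + 0.103² + 0.103² + 0.091² = 0.00828 + 0.00562 + 0.01145 + 0.00828 + 0.00689 + 0.00624 + 0.00397 + 0.01300 + 0.01061 + 0.01061 + 0.00828 = 0.09323 (working shown to 5 dp, full precision carried).
To 3 decimal places, D = 0.093.

0.093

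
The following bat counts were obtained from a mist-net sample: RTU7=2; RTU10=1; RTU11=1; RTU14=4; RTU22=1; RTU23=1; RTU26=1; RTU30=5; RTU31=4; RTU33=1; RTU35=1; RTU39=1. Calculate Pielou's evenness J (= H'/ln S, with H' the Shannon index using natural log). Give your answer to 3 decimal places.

Total N = 2+1+1+4+1+1+1+5+4+1+1+1 = 23, so the proportions are 0.08696, 0.04348, 0.04348, 0.17391, 0.04348, 0.04348, 0.04348, 0.21739, 0.17391, 0.04348, 0.04348, 0.04348 (working shown to 5 dp, full precision carried).
H' = −Σ pᵢ ln pᵢ = −((-0.21238) + (-0.13633) + (-0.13633) + (-0.30421) + (-0.13633) + (-0.13633) + (-0.13633) + (-0.33175) + (-0.30421) + (-0.13633) + (-0.13633) + (-0.13633)) = 2.24315.
With S = 12 species, ln S = 2.48491, so J = 2.24315/2.48491 = 0.90271, i.e. 0.903 to 3 decimal places.

0.903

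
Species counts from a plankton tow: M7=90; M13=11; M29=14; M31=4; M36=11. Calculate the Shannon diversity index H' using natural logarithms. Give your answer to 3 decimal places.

1.020

Total N = 90+11+14+4+11 = 130, so the proportions are 0.69231, 0.08462, 0.10769, 0.03077, 0.08462 (working shown to 5 dp, full precision carried).
Each pᵢ ln pᵢ term: 0.69231×(-0.36772)=-0.25458, 0.08462×(-2.46964)=-0.20897, 0.10769×(-2.22848)=-0.23999, 0.03077×(-3.48124)=-0.10712, 0.08462×(-2.46964)=-0.20897.
Sum = -1.01962, so H' = 1.020.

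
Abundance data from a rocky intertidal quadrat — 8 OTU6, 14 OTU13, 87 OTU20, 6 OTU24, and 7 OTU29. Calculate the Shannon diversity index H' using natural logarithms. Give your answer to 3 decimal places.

Total N = 8+14+87+6+7 = 122, so the proportions are 0.06557, 0.11475, 0.71311, 0.04918, 0.05738 (working shown to 5 dp, full precision carried).
Each pᵢ ln pᵢ term: 0.06557×(-2.72458)=-0.17866, 0.11475×(-2.16496)=-0.24844, 0.71311×(-0.33811)=-0.24111, 0.04918×(-3.01226)=-0.14814, 0.05738×(-2.85811)=-0.16399.
Sum = -0.98035, so H' = 0.980.

0.980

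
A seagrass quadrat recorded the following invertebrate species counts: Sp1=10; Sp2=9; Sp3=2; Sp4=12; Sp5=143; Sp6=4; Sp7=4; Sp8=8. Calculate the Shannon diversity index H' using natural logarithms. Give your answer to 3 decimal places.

1.031

Total N = 10+9+2+12+143+4+4+8 = 192, so the proportions are 0.05208, 0.04688, 0.01042, 0.0625, 0.74479, 0.02083, 0.02083, 0.04167 (working shown to 5 dp, full precision carried).
Each pᵢ ln pᵢ term: 0.05208×(-2.95491)=-0.15390, 0.04688×(-3.06027)=-0.14345, 0.01042×(-4.56435)=-0.04755, 0.0625×(-2.77259)=-0.17329, 0.74479×(-0.29465)=-0.21945, 0.02083×(-3.87120)=-0.08065, 0.02083×(-3.87120)=-0.08065, 0.04167×(-3.17805)=-0.13242.
Sum = -1.03136, so H' = 1.031.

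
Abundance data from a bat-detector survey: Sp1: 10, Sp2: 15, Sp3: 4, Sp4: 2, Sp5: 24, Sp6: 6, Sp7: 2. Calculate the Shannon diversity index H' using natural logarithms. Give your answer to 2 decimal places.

Total N = 10+15+4+2+24+6+2 = 63, so the proportions are 0.1587, 0.2381, 0.0635, 0.0317, 0.381, 0.0952, 0.0317 (working shown to 4 dp, full precision carried).
Each pᵢ ln pᵢ term: 0.1587×(-1.8405)=-0.2922, 0.2381×(-1.4351)=-0.3417, 0.0635×(-2.7568)=-0.1750, 0.0317×(-3.4500)=-0.1095, 0.381×(-0.9651)=-0.3676, 0.0952×(-2.3514)=-0.2239, 0.0317×(-3.4500)=-0.1095.
Sum = -1.6195, so H' = 1.62.

1.62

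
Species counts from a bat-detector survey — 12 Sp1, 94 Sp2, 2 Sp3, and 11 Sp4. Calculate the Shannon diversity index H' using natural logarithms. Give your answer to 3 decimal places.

Total N = 12+94+2+11 = 119, so the proportions are 0.10084, 0.78992, 0.01681, 0.09244 (working shown to 5 dp, full precision carried).
Each pᵢ ln pᵢ term: 0.10084×(-2.29422)=-0.23135, 0.78992×(-0.23583)=-0.18628, 0.01681×(-4.08598)=-0.06867, 0.09244×(-2.38123)=-0.22011.
Sum = -0.70642, so H' = 0.706.

0.706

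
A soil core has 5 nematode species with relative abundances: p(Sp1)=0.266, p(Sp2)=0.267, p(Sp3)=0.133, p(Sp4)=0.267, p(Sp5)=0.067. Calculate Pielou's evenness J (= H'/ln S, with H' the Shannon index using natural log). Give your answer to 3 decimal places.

H' = −Σ pᵢ ln pᵢ = −((-0.35225) + (-0.35258) + (-0.26832) + (-0.35258) + (-0.18111)) = 1.50682 (working shown to 5 dp, full precision carried).
With S = 5 species, ln S = 1.60944, so J = 1.50682/1.60944 = 0.93624, i.e. 0.936 to 3 decimal places.

0.936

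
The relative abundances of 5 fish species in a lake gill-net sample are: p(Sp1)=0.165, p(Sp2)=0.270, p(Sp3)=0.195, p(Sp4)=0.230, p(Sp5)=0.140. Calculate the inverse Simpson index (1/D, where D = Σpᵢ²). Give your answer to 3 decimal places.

4.747

D = 0.165² + 0.27² + 0.195² + 0.23² + 0.14² = 0.0272250 + 0.0729000 + 0.0380250 + 0.0529000 + 0.0196000 = 0.2106500 (working shown to 7 dp, full precision carried).
So 1/D = 4.74721, i.e. 4.747 to 3 decimal places.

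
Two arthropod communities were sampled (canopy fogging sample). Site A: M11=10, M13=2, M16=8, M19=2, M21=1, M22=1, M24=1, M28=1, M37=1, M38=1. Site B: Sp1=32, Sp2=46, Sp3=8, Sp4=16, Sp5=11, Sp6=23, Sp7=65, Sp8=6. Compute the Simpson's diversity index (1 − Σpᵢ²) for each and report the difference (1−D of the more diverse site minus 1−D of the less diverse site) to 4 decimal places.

0.0317

Site A: N=28, proportions 0.3571428571, 0.0714285714, 0.2857142857, 0.0714285714, 0.0357142857, 0.0357142857, 0.0357142857, 0.0357142857, 0.0357142857, 0.0357142857, giving 1−D = 0.7729591837 (working shown to 10 dp, full precision carried).
Site B: N=207, proportions 0.154589372, 0.2222222222, 0.038647343, 0.077294686, 0.0531400966, 0.1111111111, 0.3140096618, 0.0289855072, giving 1−D = 0.8046395482.
Difference = |0.7729591837 − 0.8046395482| = 0.0316803645, i.e. 0.0317 to 4 decimal places.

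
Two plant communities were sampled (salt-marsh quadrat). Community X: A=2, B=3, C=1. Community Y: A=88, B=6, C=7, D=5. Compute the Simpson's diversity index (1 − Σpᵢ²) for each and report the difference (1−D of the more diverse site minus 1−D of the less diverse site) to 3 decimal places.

0.310

Community X: N=6, proportions 0.33333, 0.5, 0.16667, giving 1−D = 0.61111 (working shown to 5 dp, full precision carried).
Community Y: N=106, proportions 0.83019, 0.0566, 0.06604, 0.04717, giving 1−D = 0.30100.
Difference = |0.61111 − 0.30100| = 0.31011, i.e. 0.310 to 3 decimal places.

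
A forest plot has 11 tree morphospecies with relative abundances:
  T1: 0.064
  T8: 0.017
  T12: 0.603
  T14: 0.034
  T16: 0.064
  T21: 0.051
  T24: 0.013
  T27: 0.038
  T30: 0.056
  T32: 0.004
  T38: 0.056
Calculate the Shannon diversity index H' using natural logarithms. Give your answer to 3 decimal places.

Each pᵢ ln pᵢ term (working shown to 5 dp, full precision carried): 0.064×(-2.74887)=-0.17593, 0.017×(-4.07454)=-0.06927, 0.603×(-0.50584)=-0.30502, 0.034×(-3.38139)=-0.11497, 0.064×(-2.74887)=-0.17593, 0.051×(-2.97593)=-0.15177, 0.013×(-4.34281)=-0.05646, 0.038×(-3.27017)=-0.12427, 0.056×(-2.88240)=-0.16141, 0.004×(-5.52146)=-0.02209, 0.056×(-2.88240)=-0.16141.
Sum = -1.51852, so H' = 1.519.

1.519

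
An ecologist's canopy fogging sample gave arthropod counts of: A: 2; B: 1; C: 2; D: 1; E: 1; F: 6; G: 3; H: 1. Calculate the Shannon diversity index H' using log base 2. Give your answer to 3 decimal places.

2.660

Total N = 2+1+2+1+1+6+3+1 = 17, so the proportions are 0.11765, 0.05882, 0.11765, 0.05882, 0.05882, 0.35294, 0.17647, 0.05882 (working shown to 5 dp, full precision carried).
Each pᵢ log₂ pᵢ term: 0.11765×(-3.08746)=-0.36323, 0.05882×(-4.08746)=-0.24044, 0.11765×(-3.08746)=-0.36323, 0.05882×(-4.08746)=-0.24044, 0.05882×(-4.08746)=-0.24044, 0.35294×(-1.50250)=-0.53029, 0.17647×(-2.50250)=-0.44162, 0.05882×(-4.08746)=-0.24044.
Sum = -2.66013, so H' = 2.660.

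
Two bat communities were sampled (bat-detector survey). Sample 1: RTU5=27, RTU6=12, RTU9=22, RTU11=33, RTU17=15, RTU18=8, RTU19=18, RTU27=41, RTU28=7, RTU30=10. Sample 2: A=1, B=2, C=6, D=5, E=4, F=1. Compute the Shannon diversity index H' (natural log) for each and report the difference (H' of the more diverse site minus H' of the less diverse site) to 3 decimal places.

0.562

Sample 1: N=193, proportions 0.1399, 0.06218, 0.11399, 0.17098, 0.07772, 0.04145, 0.09326, 0.21244, 0.03627, 0.05181, giving H' = 2.15191 (working shown to 5 dp, full precision carried).
Sample 2: N=19, proportions 0.05263, 0.10526, 0.31579, 0.26316, 0.21053, 0.05263, giving H' = 1.59027.
Difference = |2.15191 − 1.59027| = 0.56164, i.e. 0.562 to 3 decimal places.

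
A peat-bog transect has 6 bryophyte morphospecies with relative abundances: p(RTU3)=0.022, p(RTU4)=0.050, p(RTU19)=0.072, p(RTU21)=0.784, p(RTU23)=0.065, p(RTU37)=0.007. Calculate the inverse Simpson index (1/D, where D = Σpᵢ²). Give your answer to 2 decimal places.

1.59

D = 0.022² + 0.05² + 0.072² + 0.784² + 0.065² + 0.007² = 0.00048 + 0.00250 + 0.00518 + 0.61466 + 0.00423 + 0.00005 = 0.62710 (working shown to 5 dp, full precision carried).
So 1/D = 1.5946, i.e. 1.59 to 2 decimal places.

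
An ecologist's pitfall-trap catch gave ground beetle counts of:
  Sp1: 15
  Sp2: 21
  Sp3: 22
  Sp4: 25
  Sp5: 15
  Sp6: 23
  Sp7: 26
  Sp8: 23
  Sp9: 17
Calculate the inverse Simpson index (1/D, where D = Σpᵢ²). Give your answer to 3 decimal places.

Total N = 15+21+22+25+15+23+26+23+17 = 187, so the proportions are 0.0802139, 0.1122995, 0.1176471, 0.1336898, 0.0802139, 0.1229947, 0.1390374, 0.1229947, 0.0909091 (working shown to 7 dp, full precision carried).
D = 0.0802139² + 0.1122995² + 0.1176471² + 0.1336898² + 0.0802139² + 0.1229947² + 0.1390374² + 0.1229947² + 0.0909091² = 0.0064343 + 0.0126112 + 0.0138408 + 0.0178730 + 0.0064343 + 0.0151277 + 0.0193314 + 0.0151277 + 0.0082645 = 0.1150448.
So 1/D = 8.69227, i.e. 8.692 to 3 decimal places.

8.692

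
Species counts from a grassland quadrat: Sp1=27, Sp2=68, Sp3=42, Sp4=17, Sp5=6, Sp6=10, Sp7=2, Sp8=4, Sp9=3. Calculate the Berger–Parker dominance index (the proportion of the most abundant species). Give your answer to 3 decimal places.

Total N = 27+68+42+17+6+10+2+4+3 = 179, so the proportions are 0.15084, 0.37989, 0.23464, 0.09497, 0.03352, 0.05587, 0.01117, 0.02235, 0.01676 (working shown to 5 dp, full precision carried).
The largest proportion is 0.37989, i.e. d = 0.380 to 3 decimal places.

0.380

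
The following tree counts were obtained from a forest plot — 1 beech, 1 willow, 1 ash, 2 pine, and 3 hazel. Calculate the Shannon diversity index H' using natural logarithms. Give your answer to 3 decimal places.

1.494

Total N = 1+1+1+2+3 = 8, so the proportions are 0.125, 0.125, 0.125, 0.25, 0.375 (working shown to 5 dp, full precision carried).
Each pᵢ ln pᵢ term: 0.125×(-2.07944)=-0.25993, 0.125×(-2.07944)=-0.25993, 0.125×(-2.07944)=-0.25993, 0.25×(-1.38629)=-0.34657, 0.375×(-0.98083)=-0.36781.
Sum = -1.49418, so H' = 1.494.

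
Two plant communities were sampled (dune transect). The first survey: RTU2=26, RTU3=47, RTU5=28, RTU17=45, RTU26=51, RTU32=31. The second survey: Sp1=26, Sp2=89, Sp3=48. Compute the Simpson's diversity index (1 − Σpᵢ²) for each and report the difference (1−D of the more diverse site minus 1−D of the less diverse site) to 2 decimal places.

0.23

The first survey: N=228, proportions 0.114, 0.2061, 0.1228, 0.1974, 0.2237, 0.136, giving 1−D = 0.8219 (working shown to 4 dp, full precision carried).
The second survey: N=163, proportions 0.1595, 0.546, 0.2945, giving 1−D = 0.5897.
Difference = |0.8219 − 0.5897| = 0.2322, i.e. 0.23 to 2 decimal places.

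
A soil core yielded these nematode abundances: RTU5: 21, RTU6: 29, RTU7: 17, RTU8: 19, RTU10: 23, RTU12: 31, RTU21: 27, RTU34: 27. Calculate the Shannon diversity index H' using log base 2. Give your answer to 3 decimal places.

Total N = 21+29+17+19+23+31+27+27 = 194, so the proportions are 0.10825, 0.14948, 0.08763, 0.09794, 0.11856, 0.15979, 0.13918, 0.13918 (working shown to 5 dp, full precision carried).
Each pᵢ log₂ pᵢ term: 0.10825×(-3.20760)=-0.34721, 0.14948×(-2.74193)=-0.40988, 0.08763×(-3.51245)=-0.30779, 0.09794×(-3.35199)=-0.32829, 0.11856×(-3.07635)=-0.36472, 0.15979×(-2.64572)=-0.42277, 0.13918×(-2.84503)=-0.39596, 0.13918×(-2.84503)=-0.39596.
Sum = -2.97257, so H' = 2.973.

2.973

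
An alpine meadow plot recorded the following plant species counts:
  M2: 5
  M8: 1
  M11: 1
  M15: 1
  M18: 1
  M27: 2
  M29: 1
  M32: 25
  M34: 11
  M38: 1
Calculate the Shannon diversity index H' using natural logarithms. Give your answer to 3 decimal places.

Total N = 5+1+1+1+1+2+1+25+11+1 = 49, so the proportions are 0.10204, 0.02041, 0.02041, 0.02041, 0.02041, 0.04082, 0.02041, 0.5102, 0.22449, 0.02041 (working shown to 5 dp, full precision carried).
Each pᵢ ln pᵢ term: 0.10204×(-2.28238)=-0.23290, 0.02041×(-3.89182)=-0.07942, 0.02041×(-3.89182)=-0.07942, 0.02041×(-3.89182)=-0.07942, 0.02041×(-3.89182)=-0.07942, 0.04082×(-3.19867)=-0.13056, 0.02041×(-3.89182)=-0.07942, 0.5102×(-0.67294)=-0.34334, 0.22449×(-1.49393)=-0.33537, 0.02041×(-3.89182)=-0.07942.
Sum = -1.51871, so H' = 1.519.

1.519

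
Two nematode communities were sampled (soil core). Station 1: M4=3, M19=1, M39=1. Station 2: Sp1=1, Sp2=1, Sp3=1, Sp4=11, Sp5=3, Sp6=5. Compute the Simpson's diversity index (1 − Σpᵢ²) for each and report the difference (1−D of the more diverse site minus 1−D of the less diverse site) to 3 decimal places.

0.114

Station 1: N=5, proportions 0.6, 0.2, 0.2, giving 1−D = 0.56000 (working shown to 5 dp, full precision carried).
Station 2: N=22, proportions 0.04545, 0.04545, 0.04545, 0.5, 0.13636, 0.22727, giving 1−D = 0.67355.
Difference = |0.56000 − 0.67355| = 0.11355, i.e. 0.114 to 3 decimal places.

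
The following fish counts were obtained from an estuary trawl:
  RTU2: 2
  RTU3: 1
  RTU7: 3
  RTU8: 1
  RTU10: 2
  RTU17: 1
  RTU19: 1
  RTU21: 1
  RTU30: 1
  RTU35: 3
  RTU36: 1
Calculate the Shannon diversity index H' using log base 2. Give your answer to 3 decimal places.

Total N = 2+1+3+1+2+1+1+1+1+3+1 = 17, so the proportions are 0.11765, 0.05882, 0.17647, 0.05882, 0.11765, 0.05882, 0.05882, 0.05882, 0.05882, 0.17647, 0.05882 (working shown to 5 dp, full precision carried).
Each pᵢ log₂ pᵢ term: 0.11765×(-3.08746)=-0.36323, 0.05882×(-4.08746)=-0.24044, 0.17647×(-2.50250)=-0.44162, 0.05882×(-4.08746)=-0.24044, 0.11765×(-3.08746)=-0.36323, 0.05882×(-4.08746)=-0.24044, 0.05882×(-4.08746)=-0.24044, 0.05882×(-4.08746)=-0.24044, 0.05882×(-4.08746)=-0.24044, 0.17647×(-2.50250)=-0.44162, 0.05882×(-4.08746)=-0.24044.
Sum = -3.29277, so H' = 3.293.

3.293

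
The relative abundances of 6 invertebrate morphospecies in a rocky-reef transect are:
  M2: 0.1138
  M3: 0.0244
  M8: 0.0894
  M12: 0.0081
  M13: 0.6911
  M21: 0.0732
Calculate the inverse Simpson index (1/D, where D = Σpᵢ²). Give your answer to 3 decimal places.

1.982

D = 0.1138² + 0.0244² + 0.0894² + 0.0081² + 0.6911² + 0.0732² = 0.012950 + 0.000595 + 0.007992 + 0.000066 + 0.477619 + 0.005358 = 0.504581 (working shown to 6 dp, full precision carried).
So 1/D = 1.98184, i.e. 1.982 to 3 decimal places.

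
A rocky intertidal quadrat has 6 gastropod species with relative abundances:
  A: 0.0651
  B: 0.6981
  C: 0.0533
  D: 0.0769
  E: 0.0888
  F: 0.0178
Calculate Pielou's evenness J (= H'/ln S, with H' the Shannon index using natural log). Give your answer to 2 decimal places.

H' = −Σ pᵢ ln pᵢ = −((-0.1778) + (-0.2509) + (-0.1563) + (-0.1973) + (-0.2150) + (-0.0717)) = 1.0690 (working shown to 4 dp, full precision carried).
With S = 6 species, ln S = 1.7918, so J = 1.0690/1.7918 = 0.5966, i.e. 0.60 to 2 decimal places.

0.60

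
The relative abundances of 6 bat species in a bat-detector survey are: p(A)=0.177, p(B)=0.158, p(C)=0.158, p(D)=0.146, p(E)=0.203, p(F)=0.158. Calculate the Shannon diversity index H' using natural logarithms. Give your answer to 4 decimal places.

Each pᵢ ln pᵢ term (working shown to 6 dp, full precision carried): 0.177×(-1.731606)=-0.306494, 0.158×(-1.845160)=-0.291535, 0.158×(-1.845160)=-0.291535, 0.146×(-1.924149)=-0.280926, 0.203×(-1.594549)=-0.323694, 0.158×(-1.845160)=-0.291535.
Sum = -1.785719, so H' = 1.7857.

1.7857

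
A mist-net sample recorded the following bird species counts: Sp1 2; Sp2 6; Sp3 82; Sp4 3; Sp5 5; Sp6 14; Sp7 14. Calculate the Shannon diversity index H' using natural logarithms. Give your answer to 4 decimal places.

1.1956

Total N = 2+6+82+3+5+14+14 = 126, so the proportions are 0.015873, 0.047619, 0.650794, 0.02381, 0.039683, 0.111111, 0.111111 (working shown to 6 dp, full precision carried).
Each pᵢ ln pᵢ term: 0.015873×(-4.143135)=-0.065764, 0.047619×(-3.044522)=-0.144977, 0.650794×(-0.429563)=-0.279557, 0.02381×(-3.737670)=-0.088992, 0.039683×(-3.226844)=-0.128049, 0.111111×(-2.197225)=-0.244136, 0.111111×(-2.197225)=-0.244136.
Sum = -1.195612, so H' = 1.1956.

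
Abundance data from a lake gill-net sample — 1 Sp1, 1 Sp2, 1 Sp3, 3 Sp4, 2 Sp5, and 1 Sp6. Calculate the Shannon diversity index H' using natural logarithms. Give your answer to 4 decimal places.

1.6770

Total N = 1+1+1+3+2+1 = 9, so the proportions are 0.111111, 0.111111, 0.111111, 0.333333, 0.222222, 0.111111 (working shown to 6 dp, full precision carried).
Each pᵢ ln pᵢ term: 0.111111×(-2.197225)=-0.244136, 0.111111×(-2.197225)=-0.244136, 0.111111×(-2.197225)=-0.244136, 0.333333×(-1.098612)=-0.366204, 0.222222×(-1.504077)=-0.334239, 0.111111×(-2.197225)=-0.244136.
Sum = -1.676988, so H' = 1.6770.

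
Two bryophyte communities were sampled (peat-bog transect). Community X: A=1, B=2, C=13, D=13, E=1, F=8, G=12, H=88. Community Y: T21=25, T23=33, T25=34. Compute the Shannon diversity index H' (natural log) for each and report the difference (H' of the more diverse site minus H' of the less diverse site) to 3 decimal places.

0.153

Community X: N=138, proportions 0.00725, 0.01449, 0.0942, 0.0942, 0.00725, 0.05797, 0.08696, 0.63768, giving H' = 1.24222 (working shown to 5 dp, full precision carried).
Community Y: N=92, proportions 0.27174, 0.3587, 0.36957, giving H' = 1.08969.
Difference = |1.24222 − 1.08969| = 0.15253, i.e. 0.153 to 3 decimal places.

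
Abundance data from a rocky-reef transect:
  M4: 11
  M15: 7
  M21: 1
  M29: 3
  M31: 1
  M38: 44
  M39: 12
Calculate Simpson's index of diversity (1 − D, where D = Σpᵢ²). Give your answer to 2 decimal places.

Total N = 11+7+1+3+1+44+12 = 79, so the proportions are 0.1392, 0.0886, 0.0127, 0.038, 0.0127, 0.557, 0.1519 (working shown to 4 dp, full precision carried).
D = 0.1392² + 0.0886² + 0.0127² + 0.038² + 0.0127² + 0.557² + 0.1519² = 0.0194 + 0.0079 + 0.0002 + 0.0014 + 0.0002 + 0.3102 + 0.0231 = 0.3623.
So 1 − D = 0.6377, i.e. 0.64 to 2 decimal places.

0.64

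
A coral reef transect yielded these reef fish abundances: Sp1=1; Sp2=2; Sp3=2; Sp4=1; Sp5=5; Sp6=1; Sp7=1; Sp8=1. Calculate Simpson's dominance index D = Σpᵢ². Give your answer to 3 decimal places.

Total N = 1+2+2+1+5+1+1+1 = 14, so the proportions are 0.07143, 0.14286, 0.14286, 0.07143, 0.35714, 0.07143, 0.07143, 0.07143 (working shown to 5 dp, full precision carried).
D = 0.07143² + 0.14286² + 0.14286² + 0.07143² + 0.35714² + 0.07143² + 0.07143² + 0.07143² = 0.00510 + 0.02041 + 0.02041 + 0.00510 + 0.12755 + 0.00510 + 0.00510 + 0.00510 = 0.19388.
To 3 decimal places, D = 0.194.

0.194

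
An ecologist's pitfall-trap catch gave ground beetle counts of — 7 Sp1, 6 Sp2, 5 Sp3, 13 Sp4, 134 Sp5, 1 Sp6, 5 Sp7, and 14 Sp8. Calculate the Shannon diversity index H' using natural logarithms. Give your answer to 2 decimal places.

1.07

Total N = 7+6+5+13+134+1+5+14 = 185, so the proportions are 0.0378, 0.0324, 0.027, 0.0703, 0.7243, 0.0054, 0.027, 0.0757 (working shown to 4 dp, full precision carried).
Each pᵢ ln pᵢ term: 0.0378×(-3.2744)=-0.1239, 0.0324×(-3.4286)=-0.1112, 0.027×(-3.6109)=-0.0976, 0.0703×(-2.6554)=-0.1866, 0.7243×(-0.3225)=-0.2336, 0.0054×(-5.2204)=-0.0282, 0.027×(-3.6109)=-0.0976, 0.0757×(-2.5813)=-0.1953.
Sum = -1.0740, so H' = 1.07.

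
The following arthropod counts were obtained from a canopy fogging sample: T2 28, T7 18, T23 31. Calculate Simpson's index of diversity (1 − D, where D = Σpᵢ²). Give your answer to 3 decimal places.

Total N = 28+18+31 = 77, so the proportions are 0.36364, 0.23377, 0.4026 (working shown to 5 dp, full precision carried).
D = 0.36364² + 0.23377² + 0.4026² = 0.13223 + 0.05465 + 0.16208 = 0.34896.
So 1 − D = 0.65104, i.e. 0.651 to 3 decimal places.

0.651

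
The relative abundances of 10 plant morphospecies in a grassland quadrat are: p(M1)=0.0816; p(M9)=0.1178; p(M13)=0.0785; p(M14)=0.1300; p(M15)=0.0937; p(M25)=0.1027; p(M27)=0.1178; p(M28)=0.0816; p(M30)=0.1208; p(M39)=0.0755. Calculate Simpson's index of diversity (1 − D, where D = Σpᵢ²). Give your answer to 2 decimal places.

0.90

D = 0.0816² + 0.1178² + 0.0785² + 0.13² + 0.0937² + 0.1027² + 0.1178² + 0.0816² + 0.1208² + 0.0755² = 0.0067 + 0.0139 + 0.0062 + 0.0169 + 0.0088 + 0.0105 + 0.0139 + 0.0067 + 0.0146 + 0.0057 = 0.1038 (working shown to 4 dp, full precision carried).
So 1 − D = 0.8962, i.e. 0.90 to 2 decimal places.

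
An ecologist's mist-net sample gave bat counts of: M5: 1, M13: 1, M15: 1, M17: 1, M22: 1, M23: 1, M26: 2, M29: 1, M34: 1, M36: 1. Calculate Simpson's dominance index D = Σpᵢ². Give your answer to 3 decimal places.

Total N = 1+1+1+1+1+1+2+1+1+1 = 11, so the proportions are 0.09091, 0.09091, 0.09091, 0.09091, 0.09091, 0.09091, 0.18182, 0.09091, 0.09091, 0.09091 (working shown to 5 dp, full precision carried).
D = 0.09091² + 0.09091² + 0.09091² + 0.09091² + 0.09091² + 0.09091² + 0.18182² + 0.09091² + 0.09091² + 0.09091² = 0.00826 + 0.00826 + 0.00826 + 0.00826 + 0.00826 + 0.00826 + 0.03306 + 0.00826 + 0.00826 + 0.00826 = 0.10744.
To 3 decimal places, D = 0.107.

0.107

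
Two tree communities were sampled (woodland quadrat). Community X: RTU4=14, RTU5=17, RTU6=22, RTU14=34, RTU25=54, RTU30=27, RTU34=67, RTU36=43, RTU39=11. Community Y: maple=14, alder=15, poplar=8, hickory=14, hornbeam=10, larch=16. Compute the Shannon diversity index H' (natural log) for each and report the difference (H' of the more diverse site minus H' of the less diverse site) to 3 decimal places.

Community X: N=289, proportions 0.04844, 0.05882, 0.07612, 0.11765, 0.18685, 0.09343, 0.23183, 0.14879, 0.03806, giving H' = 2.04281 (working shown to 5 dp, full precision carried).
Community Y: N=77, proportions 0.18182, 0.19481, 0.1039, 0.18182, 0.12987, 0.20779, giving H' = 1.76540.
Difference = |2.04281 − 1.76540| = 0.27741, i.e. 0.277 to 3 decimal places.

0.277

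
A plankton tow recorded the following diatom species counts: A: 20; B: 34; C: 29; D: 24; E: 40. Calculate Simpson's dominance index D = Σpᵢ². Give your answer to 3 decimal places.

Total N = 20+34+29+24+40 = 147, so the proportions are 0.13605, 0.23129, 0.19728, 0.16327, 0.27211 (working shown to 5 dp, full precision carried).
D = 0.13605² + 0.23129² + 0.19728² + 0.16327² + 0.27211² = 0.01851 + 0.05350 + 0.03892 + 0.02666 + 0.07404 = 0.21162.
To 3 decimal places, D = 0.212.

0.212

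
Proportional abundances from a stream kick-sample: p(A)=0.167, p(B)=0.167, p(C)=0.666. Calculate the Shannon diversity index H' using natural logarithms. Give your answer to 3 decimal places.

Each pᵢ ln pᵢ term (working shown to 5 dp, full precision carried): 0.167×(-1.78976)=-0.29889, 0.167×(-1.78976)=-0.29889, 0.666×(-0.40647)=-0.27071.
Sum = -0.86849, so H' = 0.868.

0.868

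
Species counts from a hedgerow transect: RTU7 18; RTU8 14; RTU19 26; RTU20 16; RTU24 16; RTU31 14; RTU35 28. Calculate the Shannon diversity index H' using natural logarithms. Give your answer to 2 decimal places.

Total N = 18+14+26+16+16+14+28 = 132, so the proportions are 0.1364, 0.1061, 0.197, 0.1212, 0.1212, 0.1061, 0.2121 (working shown to 4 dp, full precision carried).
Each pᵢ ln pᵢ term: 0.1364×(-1.9924)=-0.2717, 0.1061×(-2.2437)=-0.2380, 0.197×(-1.6247)=-0.3200, 0.1212×(-2.1102)=-0.2558, 0.1212×(-2.1102)=-0.2558, 0.1061×(-2.2437)=-0.2380, 0.2121×(-1.5506)=-0.3289.
Sum = -1.9081, so H' = 1.91.

1.91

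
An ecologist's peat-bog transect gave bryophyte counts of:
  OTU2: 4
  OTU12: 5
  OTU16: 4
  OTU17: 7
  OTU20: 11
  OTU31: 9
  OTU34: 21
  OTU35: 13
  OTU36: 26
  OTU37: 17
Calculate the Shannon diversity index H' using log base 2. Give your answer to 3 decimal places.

Total N = 4+5+4+7+11+9+21+13+26+17 = 117, so the proportions are 0.03419, 0.04274, 0.03419, 0.05983, 0.09402, 0.07692, 0.17949, 0.11111, 0.22222, 0.1453 (working shown to 5 dp, full precision carried).
Each pᵢ log₂ pᵢ term: 0.03419×(-4.87036)=-0.16651, 0.04274×(-4.54844)=-0.19438, 0.03419×(-4.87036)=-0.16651, 0.05983×(-4.06301)=-0.24309, 0.09402×(-3.41093)=-0.32069, 0.07692×(-3.70044)=-0.28465, 0.17949×(-2.47805)=-0.44478, 0.11111×(-3.16993)=-0.35221, 0.22222×(-2.16993)=-0.48221, 0.1453×(-2.78290)=-0.40435.
Sum = -3.05937, so H' = 3.059.

3.059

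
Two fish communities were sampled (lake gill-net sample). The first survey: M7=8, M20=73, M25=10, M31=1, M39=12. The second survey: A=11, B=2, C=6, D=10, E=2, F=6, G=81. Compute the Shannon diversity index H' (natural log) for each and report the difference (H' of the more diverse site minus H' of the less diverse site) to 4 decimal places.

0.1650

The first survey: N=104, proportions 0.076923, 0.701923, 0.096154, 0.009615, 0.115385, giving H' = 0.964739 (working shown to 6 dp, full precision carried).
The second survey: N=118, proportions 0.09322, 0.016949, 0.050847, 0.084746, 0.016949, 0.050847, 0.686441, giving H' = 1.129780.
Difference = |0.964739 − 1.129780| = 0.165041, i.e. 0.1650 to 4 decimal places.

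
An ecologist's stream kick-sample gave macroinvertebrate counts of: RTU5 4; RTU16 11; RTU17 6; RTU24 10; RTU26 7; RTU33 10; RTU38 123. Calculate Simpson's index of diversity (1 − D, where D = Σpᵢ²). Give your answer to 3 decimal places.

0.468

Total N = 4+11+6+10+7+10+123 = 171, so the proportions are 0.02339, 0.06433, 0.03509, 0.05848, 0.04094, 0.05848, 0.7193 (working shown to 5 dp, full precision carried).
D = 0.02339² + 0.06433² + 0.03509² + 0.05848² + 0.04094² + 0.05848² + 0.7193² = 0.00055 + 0.00414 + 0.00123 + 0.00342 + 0.00168 + 0.00342 + 0.51739 = 0.53182.
So 1 − D = 0.46818, i.e. 0.468 to 3 decimal places.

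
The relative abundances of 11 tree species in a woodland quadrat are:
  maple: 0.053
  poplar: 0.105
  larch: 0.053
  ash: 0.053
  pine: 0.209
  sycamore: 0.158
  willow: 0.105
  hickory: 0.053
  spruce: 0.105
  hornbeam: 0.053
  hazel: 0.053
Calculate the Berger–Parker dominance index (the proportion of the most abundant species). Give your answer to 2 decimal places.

The largest proportion is 0.209, i.e. d = 0.21 to 2 decimal places.

0.21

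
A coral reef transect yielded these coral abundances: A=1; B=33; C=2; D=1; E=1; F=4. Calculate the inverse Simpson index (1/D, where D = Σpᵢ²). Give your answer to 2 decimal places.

Total N = 1+33+2+1+1+4 = 42, so the proportions are 0.02381, 0.78571, 0.04762, 0.02381, 0.02381, 0.09524 (working shown to 5 dp, full precision carried).
D = 0.02381² + 0.78571² + 0.04762² + 0.02381² + 0.02381² + 0.09524² = 0.00057 + 0.61735 + 0.00227 + 0.00057 + 0.00057 + 0.00907 = 0.63039.
So 1/D = 1.5863, i.e. 1.59 to 2 decimal places.

1.59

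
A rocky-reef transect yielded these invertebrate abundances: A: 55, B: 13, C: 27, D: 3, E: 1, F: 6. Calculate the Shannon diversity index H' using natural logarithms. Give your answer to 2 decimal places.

Total N = 55+13+27+3+1+6 = 105, so the proportions are 0.5238, 0.1238, 0.2571, 0.0286, 0.0095, 0.0571 (working shown to 4 dp, full precision carried).
Each pᵢ ln pᵢ term: 0.5238×(-0.6466)=-0.3387, 0.1238×(-2.0890)=-0.2586, 0.2571×(-1.3581)=-0.3492, 0.0286×(-3.5553)=-0.1016, 0.0095×(-4.6540)=-0.0443, 0.0571×(-2.8622)=-0.1636.
Sum = -1.2560, so H' = 1.26.

1.26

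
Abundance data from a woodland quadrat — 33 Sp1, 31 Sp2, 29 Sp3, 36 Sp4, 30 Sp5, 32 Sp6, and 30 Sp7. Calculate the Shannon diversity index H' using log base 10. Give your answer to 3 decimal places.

Total N = 33+31+29+36+30+32+30 = 221, so the proportions are 0.14932, 0.14027, 0.13122, 0.1629, 0.13575, 0.1448, 0.13575 (working shown to 5 dp, full precision carried).
Each pᵢ log₁₀ pᵢ term: 0.14932×(-0.82588)=-0.12332, 0.14027×(-0.85303)=-0.11966, 0.13122×(-0.88199)=-0.11574, 0.1629×(-0.78809)=-0.12838, 0.13575×(-0.86727)=-0.11773, 0.1448×(-0.83924)=-0.12152, 0.13575×(-0.86727)=-0.11773.
Sum = -0.84407, so H' = 0.844.

0.844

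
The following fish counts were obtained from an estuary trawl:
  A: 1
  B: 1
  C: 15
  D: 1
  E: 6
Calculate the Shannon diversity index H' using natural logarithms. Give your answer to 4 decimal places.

Total N = 1+1+15+1+6 = 24, so the proportions are 0.041667, 0.041667, 0.625, 0.041667, 0.25 (working shown to 6 dp, full precision carried).
Each pᵢ ln pᵢ term: 0.041667×(-3.178054)=-0.132419, 0.041667×(-3.178054)=-0.132419, 0.625×(-0.470004)=-0.293752, 0.041667×(-3.178054)=-0.132419, 0.25×(-1.386294)=-0.346574.
Sum = -1.037583, so H' = 1.0376.

1.0376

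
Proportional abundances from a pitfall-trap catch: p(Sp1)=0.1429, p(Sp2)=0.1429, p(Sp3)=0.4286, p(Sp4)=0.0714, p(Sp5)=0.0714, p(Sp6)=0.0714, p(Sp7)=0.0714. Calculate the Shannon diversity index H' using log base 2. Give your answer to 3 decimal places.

2.414

Each pᵢ log₂ pᵢ term (working shown to 5 dp, full precision carried): 0.1429×(-2.80692)=-0.40111, 0.1429×(-2.80692)=-0.40111, 0.4286×(-1.22230)=-0.52388, 0.0714×(-3.80793)=-0.27189, 0.0714×(-3.80793)=-0.27189, 0.0714×(-3.80793)=-0.27189, 0.0714×(-3.80793)=-0.27189.
Sum = -2.41364, so H' = 2.414.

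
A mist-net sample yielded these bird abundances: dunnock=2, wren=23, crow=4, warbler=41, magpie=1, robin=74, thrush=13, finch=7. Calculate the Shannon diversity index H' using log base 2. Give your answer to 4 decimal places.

Total N = 2+23+4+41+1+74+13+7 = 165, so the proportions are 0.012121, 0.139394, 0.024242, 0.248485, 0.006061, 0.448485, 0.078788, 0.042424 (working shown to 6 dp, full precision carried).
Each pᵢ log₂ pᵢ term: 0.012121×(-6.366322)=-0.077168, 0.139394×(-2.842760)=-0.396264, 0.024242×(-5.366322)=-0.130093, 0.248485×(-2.008770)=-0.499149, 0.006061×(-7.366322)=-0.044644, 0.448485×(-1.156869)=-0.518838, 0.078788×(-3.665882)=-0.288827, 0.042424×(-4.558967)=-0.193411.
Sum = -2.148393, so H' = 2.1484.

2.1484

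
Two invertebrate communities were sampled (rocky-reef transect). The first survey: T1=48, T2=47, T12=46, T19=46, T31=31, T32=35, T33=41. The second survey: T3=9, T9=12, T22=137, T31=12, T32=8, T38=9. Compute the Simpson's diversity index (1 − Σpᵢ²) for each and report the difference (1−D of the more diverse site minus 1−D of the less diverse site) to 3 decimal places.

The first survey: N=294, proportions 0.16327, 0.15986, 0.15646, 0.15646, 0.10544, 0.11905, 0.13946, giving 1−D = 0.85409 (working shown to 5 dp, full precision carried).
The second survey: N=187, proportions 0.04813, 0.06417, 0.73262, 0.06417, 0.04278, 0.04813, giving 1−D = 0.44857.
Difference = |0.85409 − 0.44857| = 0.40552, i.e. 0.406 to 3 decimal places.

0.406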